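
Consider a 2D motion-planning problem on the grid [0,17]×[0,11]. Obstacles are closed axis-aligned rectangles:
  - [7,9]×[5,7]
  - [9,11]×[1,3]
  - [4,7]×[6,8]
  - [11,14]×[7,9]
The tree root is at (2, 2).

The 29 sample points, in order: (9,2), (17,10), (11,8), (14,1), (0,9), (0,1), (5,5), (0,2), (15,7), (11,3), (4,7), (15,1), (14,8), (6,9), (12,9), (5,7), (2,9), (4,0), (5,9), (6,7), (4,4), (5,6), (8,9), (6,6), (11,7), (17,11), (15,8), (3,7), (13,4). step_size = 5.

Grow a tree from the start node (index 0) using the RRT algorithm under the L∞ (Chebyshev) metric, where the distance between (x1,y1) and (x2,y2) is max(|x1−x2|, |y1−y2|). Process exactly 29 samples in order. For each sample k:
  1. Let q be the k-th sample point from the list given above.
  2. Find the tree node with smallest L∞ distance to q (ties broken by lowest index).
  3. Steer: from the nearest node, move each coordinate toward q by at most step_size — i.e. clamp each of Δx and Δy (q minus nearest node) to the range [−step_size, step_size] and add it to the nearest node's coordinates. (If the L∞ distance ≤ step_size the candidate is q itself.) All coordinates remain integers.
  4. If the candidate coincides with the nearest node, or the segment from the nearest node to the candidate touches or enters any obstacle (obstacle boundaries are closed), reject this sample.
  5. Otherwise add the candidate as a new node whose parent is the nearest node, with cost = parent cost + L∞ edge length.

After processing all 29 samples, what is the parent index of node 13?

1. q=(9,2) nearest=0 d=7 new=(7,2) → add node 1 parent=0 cost=5
2. q=(17,10) nearest=1 d=10 new=(12,7) → blocked by [11,14]×[7,9], reject
3. q=(11,8) nearest=1 d=6 new=(11,7) → blocked by [11,14]×[7,9], reject
4. q=(14,1) nearest=1 d=7 new=(12,1) → blocked by [9,11]×[1,3], reject
5. q=(0,9) nearest=0 d=7 new=(0,7) → add node 2 parent=0 cost=5
6. q=(0,1) nearest=0 d=2 new=(0,1) → add node 3 parent=0 cost=2
7. q=(5,5) nearest=0 d=3 new=(5,5) → add node 4 parent=0 cost=3
8. q=(0,2) nearest=3 d=1 new=(0,2) → add node 5 parent=3 cost=3
9. q=(15,7) nearest=1 d=8 new=(12,7) → blocked by [11,14]×[7,9], reject
10. q=(11,3) nearest=1 d=4 new=(11,3) → blocked by [9,11]×[1,3], reject
11. q=(4,7) nearest=4 d=2 new=(4,7) → blocked by [4,7]×[6,8], reject
12. q=(15,1) nearest=1 d=8 new=(12,1) → blocked by [9,11]×[1,3], reject
13. q=(14,8) nearest=1 d=7 new=(12,7) → blocked by [11,14]×[7,9], reject
14. q=(6,9) nearest=4 d=4 new=(6,9) → blocked by [4,7]×[6,8], reject
15. q=(12,9) nearest=1 d=7 new=(12,7) → blocked by [11,14]×[7,9], reject
16. q=(5,7) nearest=4 d=2 new=(5,7) → blocked by [4,7]×[6,8], reject
17. q=(2,9) nearest=2 d=2 new=(2,9) → add node 6 parent=2 cost=7
18. q=(4,0) nearest=0 d=2 new=(4,0) → add node 7 parent=0 cost=2
19. q=(5,9) nearest=6 d=3 new=(5,9) → add node 8 parent=6 cost=10
20. q=(6,7) nearest=4 d=2 new=(6,7) → blocked by [4,7]×[6,8], reject
21. q=(4,4) nearest=4 d=1 new=(4,4) → add node 9 parent=4 cost=4
22. q=(5,6) nearest=4 d=1 new=(5,6) → blocked by [4,7]×[6,8], reject
23. q=(8,9) nearest=8 d=3 new=(8,9) → add node 10 parent=8 cost=13
24. q=(6,6) nearest=4 d=1 new=(6,6) → blocked by [4,7]×[6,8], reject
25. q=(11,7) nearest=10 d=3 new=(11,7) → blocked by [11,14]×[7,9], reject
26. q=(17,11) nearest=10 d=9 new=(13,11) → add node 11 parent=10 cost=18
27. q=(15,8) nearest=11 d=3 new=(15,8) → add node 12 parent=11 cost=21
28. q=(3,7) nearest=4 d=2 new=(3,7) → blocked by [4,7]×[6,8], reject
29. q=(13,4) nearest=12 d=4 new=(13,4) → add node 13 parent=12 cost=25

Parent of node 13: 12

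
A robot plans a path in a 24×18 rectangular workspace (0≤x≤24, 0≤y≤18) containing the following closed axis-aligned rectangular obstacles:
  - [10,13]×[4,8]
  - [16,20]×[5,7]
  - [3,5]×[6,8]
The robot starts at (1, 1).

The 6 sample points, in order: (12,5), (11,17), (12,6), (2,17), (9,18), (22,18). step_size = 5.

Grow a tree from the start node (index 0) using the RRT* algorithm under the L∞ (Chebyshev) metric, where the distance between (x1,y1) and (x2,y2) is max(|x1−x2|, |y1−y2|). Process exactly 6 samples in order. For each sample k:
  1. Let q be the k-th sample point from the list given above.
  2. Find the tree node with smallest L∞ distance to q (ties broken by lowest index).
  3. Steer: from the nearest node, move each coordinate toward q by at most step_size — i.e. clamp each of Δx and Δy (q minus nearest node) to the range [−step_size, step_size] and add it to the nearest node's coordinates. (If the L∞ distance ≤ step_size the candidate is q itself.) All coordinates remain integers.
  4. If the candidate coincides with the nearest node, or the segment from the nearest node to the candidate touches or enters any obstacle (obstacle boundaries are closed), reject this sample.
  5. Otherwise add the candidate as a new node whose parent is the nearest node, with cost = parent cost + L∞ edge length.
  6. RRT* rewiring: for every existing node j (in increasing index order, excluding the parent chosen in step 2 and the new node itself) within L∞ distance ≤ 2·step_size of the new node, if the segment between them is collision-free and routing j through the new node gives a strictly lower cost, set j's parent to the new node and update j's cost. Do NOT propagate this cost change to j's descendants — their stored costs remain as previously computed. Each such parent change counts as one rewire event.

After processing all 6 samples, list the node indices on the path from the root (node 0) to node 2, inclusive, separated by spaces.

1. q=(12,5) nearest=0 d=11 new=(6,5) → add node 1 parent=0 cost=5
2. q=(11,17) nearest=1 d=12 new=(11,10) → add node 2 parent=1 cost=10
3. q=(12,6) nearest=2 d=4 new=(12,6) → blocked by [10,13]×[4,8], reject
4. q=(2,17) nearest=2 d=9 new=(6,15) → add node 3 parent=2 cost=15
5. q=(9,18) nearest=3 d=3 new=(9,18) → add node 4 parent=3 cost=18
6. q=(22,18) nearest=2 d=11 new=(16,15) → add node 5 parent=2 cost=15

Path: 0 1 2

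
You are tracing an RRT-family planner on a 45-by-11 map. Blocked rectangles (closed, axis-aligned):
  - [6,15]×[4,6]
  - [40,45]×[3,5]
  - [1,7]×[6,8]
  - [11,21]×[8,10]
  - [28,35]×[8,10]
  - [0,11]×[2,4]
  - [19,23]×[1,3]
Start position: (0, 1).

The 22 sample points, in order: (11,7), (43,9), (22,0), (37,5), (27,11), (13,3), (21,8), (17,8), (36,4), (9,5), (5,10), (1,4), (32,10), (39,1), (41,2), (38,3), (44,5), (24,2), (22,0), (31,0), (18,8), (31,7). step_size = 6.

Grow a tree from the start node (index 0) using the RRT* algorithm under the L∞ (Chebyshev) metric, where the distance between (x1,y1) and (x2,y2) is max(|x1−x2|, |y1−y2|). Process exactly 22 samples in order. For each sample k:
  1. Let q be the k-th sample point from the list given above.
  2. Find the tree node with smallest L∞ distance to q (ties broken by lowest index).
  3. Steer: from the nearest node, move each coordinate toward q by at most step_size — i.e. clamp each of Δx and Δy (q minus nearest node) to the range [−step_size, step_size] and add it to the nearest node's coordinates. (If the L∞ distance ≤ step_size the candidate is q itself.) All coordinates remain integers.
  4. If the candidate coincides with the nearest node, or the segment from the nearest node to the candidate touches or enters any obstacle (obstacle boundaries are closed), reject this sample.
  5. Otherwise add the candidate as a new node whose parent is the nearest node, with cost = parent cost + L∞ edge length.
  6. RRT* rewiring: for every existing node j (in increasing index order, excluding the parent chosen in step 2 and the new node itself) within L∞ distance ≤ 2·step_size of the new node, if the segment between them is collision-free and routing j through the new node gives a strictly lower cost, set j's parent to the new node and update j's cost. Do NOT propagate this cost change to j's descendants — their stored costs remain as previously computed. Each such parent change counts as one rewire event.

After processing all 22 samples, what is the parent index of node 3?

1. q=(11,7) nearest=0 d=11 new=(6,7) → blocked by [1,7]×[6,8], reject
2. q=(43,9) nearest=0 d=43 new=(6,7) → blocked by [1,7]×[6,8], reject
3. q=(22,0) nearest=0 d=22 new=(6,0) → add node 1 parent=0 cost=6
4. q=(37,5) nearest=1 d=31 new=(12,5) → blocked by [6,15]×[4,6], reject
5. q=(27,11) nearest=1 d=21 new=(12,6) → blocked by [6,15]×[4,6], reject
6. q=(13,3) nearest=1 d=7 new=(12,3) → blocked by [0,11]×[2,4], reject
7. q=(21,8) nearest=1 d=15 new=(12,6) → blocked by [6,15]×[4,6], reject
8. q=(17,8) nearest=1 d=11 new=(12,6) → blocked by [6,15]×[4,6], reject
9. q=(36,4) nearest=1 d=30 new=(12,4) → blocked by [6,15]×[4,6], reject
10. q=(9,5) nearest=1 d=5 new=(9,5) → blocked by [6,15]×[4,6], reject
11. q=(5,10) nearest=0 d=9 new=(5,7) → blocked by [1,7]×[6,8], reject
12. q=(1,4) nearest=0 d=3 new=(1,4) → blocked by [0,11]×[2,4], reject
13. q=(32,10) nearest=1 d=26 new=(12,6) → blocked by [6,15]×[4,6], reject
14. q=(39,1) nearest=1 d=33 new=(12,1) → add node 2 parent=1 cost=12
15. q=(41,2) nearest=2 d=29 new=(18,2) → add node 3 parent=2 cost=18
16. q=(38,3) nearest=3 d=20 new=(24,3) → blocked by [19,23]×[1,3], reject
17. q=(44,5) nearest=3 d=26 new=(24,5) → blocked by [19,23]×[1,3], reject
18. q=(24,2) nearest=3 d=6 new=(24,2) → blocked by [19,23]×[1,3], reject
19. q=(22,0) nearest=3 d=4 new=(22,0) → blocked by [19,23]×[1,3], reject
20. q=(31,0) nearest=3 d=13 new=(24,0) → blocked by [19,23]×[1,3], reject
21. q=(18,8) nearest=3 d=6 new=(18,8) → blocked by [11,21]×[8,10], reject
22. q=(31,7) nearest=3 d=13 new=(24,7) → blocked by [19,23]×[1,3], reject

Parent of node 3: 2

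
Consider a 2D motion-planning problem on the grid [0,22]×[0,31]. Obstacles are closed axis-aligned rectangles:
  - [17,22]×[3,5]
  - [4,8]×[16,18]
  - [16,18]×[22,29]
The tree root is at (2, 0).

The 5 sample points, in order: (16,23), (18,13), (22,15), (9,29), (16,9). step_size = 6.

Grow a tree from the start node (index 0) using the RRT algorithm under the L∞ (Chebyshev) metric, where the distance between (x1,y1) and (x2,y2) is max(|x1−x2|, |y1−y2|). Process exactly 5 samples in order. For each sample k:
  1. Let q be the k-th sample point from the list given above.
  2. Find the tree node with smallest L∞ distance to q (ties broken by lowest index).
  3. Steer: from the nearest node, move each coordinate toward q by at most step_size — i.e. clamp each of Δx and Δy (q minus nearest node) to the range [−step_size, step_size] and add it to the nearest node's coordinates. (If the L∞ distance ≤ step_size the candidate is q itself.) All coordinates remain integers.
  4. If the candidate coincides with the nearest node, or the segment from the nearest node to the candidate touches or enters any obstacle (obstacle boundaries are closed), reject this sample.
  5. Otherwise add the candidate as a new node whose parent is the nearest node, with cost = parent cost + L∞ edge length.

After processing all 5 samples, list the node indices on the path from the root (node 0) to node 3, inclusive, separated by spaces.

1. q=(16,23) nearest=0 d=23 new=(8,6) → add node 1 parent=0 cost=6
2. q=(18,13) nearest=1 d=10 new=(14,12) → add node 2 parent=1 cost=12
3. q=(22,15) nearest=2 d=8 new=(20,15) → add node 3 parent=2 cost=18
4. q=(9,29) nearest=3 d=14 new=(14,21) → add node 4 parent=3 cost=24
5. q=(16,9) nearest=2 d=3 new=(16,9) → add node 5 parent=2 cost=15

Path: 0 1 2 3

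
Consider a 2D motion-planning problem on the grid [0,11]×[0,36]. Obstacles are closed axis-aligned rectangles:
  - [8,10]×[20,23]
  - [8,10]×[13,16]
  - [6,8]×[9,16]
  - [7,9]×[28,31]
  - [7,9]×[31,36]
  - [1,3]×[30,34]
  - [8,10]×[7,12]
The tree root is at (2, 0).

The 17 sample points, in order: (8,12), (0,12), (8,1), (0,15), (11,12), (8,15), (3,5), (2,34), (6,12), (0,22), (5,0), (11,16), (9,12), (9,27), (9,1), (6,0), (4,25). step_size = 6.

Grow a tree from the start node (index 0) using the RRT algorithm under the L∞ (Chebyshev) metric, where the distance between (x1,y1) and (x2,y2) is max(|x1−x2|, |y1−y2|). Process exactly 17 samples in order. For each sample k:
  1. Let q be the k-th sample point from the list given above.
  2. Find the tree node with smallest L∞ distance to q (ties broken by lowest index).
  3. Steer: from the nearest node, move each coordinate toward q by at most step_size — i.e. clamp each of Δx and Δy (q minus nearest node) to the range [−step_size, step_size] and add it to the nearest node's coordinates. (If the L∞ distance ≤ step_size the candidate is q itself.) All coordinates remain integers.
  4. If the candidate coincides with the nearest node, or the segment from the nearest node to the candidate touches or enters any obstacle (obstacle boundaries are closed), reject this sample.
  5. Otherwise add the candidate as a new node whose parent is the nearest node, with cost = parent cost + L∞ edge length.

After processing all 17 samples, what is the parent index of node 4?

Parent of node 4: 2

1. q=(8,12) nearest=0 d=12 new=(8,6) → add node 1 parent=0 cost=6
2. q=(0,12) nearest=1 d=8 new=(2,12) → add node 2 parent=1 cost=12
3. q=(8,1) nearest=1 d=5 new=(8,1) → add node 3 parent=1 cost=11
4. q=(0,15) nearest=2 d=3 new=(0,15) → add node 4 parent=2 cost=15
5. q=(11,12) nearest=1 d=6 new=(11,12) → blocked by [8,10]×[7,12], reject
6. q=(8,15) nearest=2 d=6 new=(8,15) → blocked by [8,10]×[13,16], reject
7. q=(3,5) nearest=0 d=5 new=(3,5) → add node 5 parent=0 cost=5
8. q=(2,34) nearest=4 d=19 new=(2,21) → add node 6 parent=4 cost=21
9. q=(6,12) nearest=2 d=4 new=(6,12) → blocked by [6,8]×[9,16], reject
10. q=(0,22) nearest=6 d=2 new=(0,22) → add node 7 parent=6 cost=23
11. q=(5,0) nearest=0 d=3 new=(5,0) → add node 8 parent=0 cost=3
12. q=(11,16) nearest=2 d=9 new=(8,16) → blocked by [8,10]×[13,16], reject
13. q=(9,12) nearest=1 d=6 new=(9,12) → blocked by [8,10]×[7,12], reject
14. q=(9,27) nearest=6 d=7 new=(8,27) → add node 9 parent=6 cost=27
15. q=(9,1) nearest=3 d=1 new=(9,1) → add node 10 parent=3 cost=12
16. q=(6,0) nearest=8 d=1 new=(6,0) → add node 11 parent=8 cost=4
17. q=(4,25) nearest=6 d=4 new=(4,25) → add node 12 parent=6 cost=25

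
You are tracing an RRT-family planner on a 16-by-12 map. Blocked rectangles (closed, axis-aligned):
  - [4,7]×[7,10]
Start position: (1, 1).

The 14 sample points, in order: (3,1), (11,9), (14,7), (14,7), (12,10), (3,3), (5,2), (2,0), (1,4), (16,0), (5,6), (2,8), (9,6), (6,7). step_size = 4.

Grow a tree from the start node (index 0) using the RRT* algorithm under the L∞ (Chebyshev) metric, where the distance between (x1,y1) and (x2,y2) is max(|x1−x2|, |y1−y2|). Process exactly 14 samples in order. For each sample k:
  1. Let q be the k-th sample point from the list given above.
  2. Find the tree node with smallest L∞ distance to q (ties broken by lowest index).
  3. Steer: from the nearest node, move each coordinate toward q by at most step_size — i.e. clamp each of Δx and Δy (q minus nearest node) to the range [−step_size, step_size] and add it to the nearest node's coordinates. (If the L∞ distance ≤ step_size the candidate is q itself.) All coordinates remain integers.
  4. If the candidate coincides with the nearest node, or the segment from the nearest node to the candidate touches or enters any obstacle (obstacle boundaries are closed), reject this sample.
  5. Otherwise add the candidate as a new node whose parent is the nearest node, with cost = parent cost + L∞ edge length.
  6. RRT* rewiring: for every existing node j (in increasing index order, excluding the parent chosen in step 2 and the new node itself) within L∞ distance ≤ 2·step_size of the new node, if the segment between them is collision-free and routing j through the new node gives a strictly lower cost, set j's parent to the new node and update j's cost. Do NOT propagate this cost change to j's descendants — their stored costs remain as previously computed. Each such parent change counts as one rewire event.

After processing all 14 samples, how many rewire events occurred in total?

1. q=(3,1) nearest=0 d=2 new=(3,1) → add node 1 parent=0 cost=2
2. q=(11,9) nearest=1 d=8 new=(7,5) → add node 2 parent=1 cost=6
3. q=(14,7) nearest=2 d=7 new=(11,7) → add node 3 parent=2 cost=10
4. q=(14,7) nearest=3 d=3 new=(14,7) → add node 4 parent=3 cost=13
5. q=(12,10) nearest=3 d=3 new=(12,10) → add node 5 parent=3 cost=13
6. q=(3,3) nearest=0 d=2 new=(3,3) → add node 6 parent=0 cost=2
7. q=(5,2) nearest=1 d=2 new=(5,2) → add node 7 parent=1 cost=4; rewire 5→7 (12<13)
8. q=(2,0) nearest=0 d=1 new=(2,0) → add node 8 parent=0 cost=1
9. q=(1,4) nearest=6 d=2 new=(1,4) → add node 9 parent=6 cost=4
10. q=(16,0) nearest=3 d=7 new=(15,3) → add node 10 parent=3 cost=14
11. q=(5,6) nearest=2 d=2 new=(5,6) → add node 11 parent=2 cost=8
12. q=(2,8) nearest=11 d=3 new=(2,8) → add node 12 parent=11 cost=11
13. q=(9,6) nearest=2 d=2 new=(9,6) → add node 13 parent=2 cost=8
14. q=(6,7) nearest=11 d=1 new=(6,7) → blocked by [4,7]×[7,10], reject

Rewire events: 1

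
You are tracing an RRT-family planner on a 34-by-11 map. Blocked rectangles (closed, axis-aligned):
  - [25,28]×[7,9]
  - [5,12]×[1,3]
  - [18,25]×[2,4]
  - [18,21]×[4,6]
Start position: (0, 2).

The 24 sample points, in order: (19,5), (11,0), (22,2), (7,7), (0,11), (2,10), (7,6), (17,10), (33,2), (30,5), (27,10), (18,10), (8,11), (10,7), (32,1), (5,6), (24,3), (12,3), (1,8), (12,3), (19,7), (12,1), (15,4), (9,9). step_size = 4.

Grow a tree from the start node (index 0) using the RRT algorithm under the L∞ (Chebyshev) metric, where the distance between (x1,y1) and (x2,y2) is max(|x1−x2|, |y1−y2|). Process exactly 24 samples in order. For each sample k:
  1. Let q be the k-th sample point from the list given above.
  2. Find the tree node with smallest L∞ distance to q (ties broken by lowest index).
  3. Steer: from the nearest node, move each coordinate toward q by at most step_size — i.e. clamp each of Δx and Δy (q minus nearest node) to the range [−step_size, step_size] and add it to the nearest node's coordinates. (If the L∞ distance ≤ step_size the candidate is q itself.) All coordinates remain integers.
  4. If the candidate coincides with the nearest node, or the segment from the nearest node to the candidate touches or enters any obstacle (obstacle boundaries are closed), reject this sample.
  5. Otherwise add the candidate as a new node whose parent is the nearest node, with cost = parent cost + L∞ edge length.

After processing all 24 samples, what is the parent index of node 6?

Parent of node 6: 2

1. q=(19,5) nearest=0 d=19 new=(4,5) → add node 1 parent=0 cost=4
2. q=(11,0) nearest=1 d=7 new=(8,1) → blocked by [5,12]×[1,3], reject
3. q=(22,2) nearest=1 d=18 new=(8,2) → blocked by [5,12]×[1,3], reject
4. q=(7,7) nearest=1 d=3 new=(7,7) → add node 2 parent=1 cost=7
5. q=(0,11) nearest=1 d=6 new=(0,9) → add node 3 parent=1 cost=8
6. q=(2,10) nearest=3 d=2 new=(2,10) → add node 4 parent=3 cost=10
7. q=(7,6) nearest=2 d=1 new=(7,6) → add node 5 parent=2 cost=8
8. q=(17,10) nearest=2 d=10 new=(11,10) → add node 6 parent=2 cost=11
9. q=(33,2) nearest=6 d=22 new=(15,6) → add node 7 parent=6 cost=15
10. q=(30,5) nearest=7 d=15 new=(19,5) → blocked by [18,21]×[4,6], reject
11. q=(27,10) nearest=7 d=12 new=(19,10) → add node 8 parent=7 cost=19
12. q=(18,10) nearest=8 d=1 new=(18,10) → add node 9 parent=8 cost=20
13. q=(8,11) nearest=6 d=3 new=(8,11) → add node 10 parent=6 cost=14
14. q=(10,7) nearest=2 d=3 new=(10,7) → add node 11 parent=2 cost=10
15. q=(32,1) nearest=8 d=13 new=(23,6) → add node 12 parent=8 cost=23
16. q=(5,6) nearest=1 d=1 new=(5,6) → add node 13 parent=1 cost=5
17. q=(24,3) nearest=12 d=3 new=(24,3) → blocked by [18,25]×[2,4], reject
18. q=(12,3) nearest=7 d=3 new=(12,3) → blocked by [5,12]×[1,3], reject
19. q=(1,8) nearest=3 d=1 new=(1,8) → add node 14 parent=3 cost=9
20. q=(12,3) nearest=7 d=3 new=(12,3) → blocked by [5,12]×[1,3], reject
21. q=(19,7) nearest=8 d=3 new=(19,7) → add node 15 parent=8 cost=22
22. q=(12,1) nearest=5 d=5 new=(11,2) → blocked by [5,12]×[1,3], reject
23. q=(15,4) nearest=7 d=2 new=(15,4) → add node 16 parent=7 cost=17
24. q=(9,9) nearest=2 d=2 new=(9,9) → add node 17 parent=2 cost=9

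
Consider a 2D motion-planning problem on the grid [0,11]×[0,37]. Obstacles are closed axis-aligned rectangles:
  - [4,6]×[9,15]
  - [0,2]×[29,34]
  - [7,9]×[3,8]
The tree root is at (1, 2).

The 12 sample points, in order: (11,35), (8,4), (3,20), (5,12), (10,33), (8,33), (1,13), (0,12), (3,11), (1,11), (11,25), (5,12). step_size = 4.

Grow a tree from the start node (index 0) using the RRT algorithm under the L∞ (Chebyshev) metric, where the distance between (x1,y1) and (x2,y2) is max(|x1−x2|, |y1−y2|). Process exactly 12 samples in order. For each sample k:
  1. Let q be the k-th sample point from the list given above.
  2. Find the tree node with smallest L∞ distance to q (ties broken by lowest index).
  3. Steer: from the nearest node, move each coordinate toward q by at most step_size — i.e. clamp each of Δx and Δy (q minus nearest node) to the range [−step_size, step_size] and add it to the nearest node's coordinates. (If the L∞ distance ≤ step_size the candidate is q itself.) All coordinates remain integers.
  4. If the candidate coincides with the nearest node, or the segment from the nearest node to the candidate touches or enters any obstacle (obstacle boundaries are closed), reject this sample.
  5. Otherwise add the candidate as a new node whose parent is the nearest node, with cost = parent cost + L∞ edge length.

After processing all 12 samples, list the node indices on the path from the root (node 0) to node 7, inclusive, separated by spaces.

1. q=(11,35) nearest=0 d=33 new=(5,6) → add node 1 parent=0 cost=4
2. q=(8,4) nearest=1 d=3 new=(8,4) → blocked by [7,9]×[3,8], reject
3. q=(3,20) nearest=1 d=14 new=(3,10) → add node 2 parent=1 cost=8
4. q=(5,12) nearest=2 d=2 new=(5,12) → blocked by [4,6]×[9,15], reject
5. q=(10,33) nearest=2 d=23 new=(7,14) → blocked by [4,6]×[9,15], reject
6. q=(8,33) nearest=2 d=23 new=(7,14) → blocked by [4,6]×[9,15], reject
7. q=(1,13) nearest=2 d=3 new=(1,13) → add node 3 parent=2 cost=11
8. q=(0,12) nearest=3 d=1 new=(0,12) → add node 4 parent=3 cost=12
9. q=(3,11) nearest=2 d=1 new=(3,11) → add node 5 parent=2 cost=9
10. q=(1,11) nearest=4 d=1 new=(1,11) → add node 6 parent=4 cost=13
11. q=(11,25) nearest=3 d=12 new=(5,17) → add node 7 parent=3 cost=15
12. q=(5,12) nearest=2 d=2 new=(5,12) → blocked by [4,6]×[9,15], reject

Path: 0 1 2 3 7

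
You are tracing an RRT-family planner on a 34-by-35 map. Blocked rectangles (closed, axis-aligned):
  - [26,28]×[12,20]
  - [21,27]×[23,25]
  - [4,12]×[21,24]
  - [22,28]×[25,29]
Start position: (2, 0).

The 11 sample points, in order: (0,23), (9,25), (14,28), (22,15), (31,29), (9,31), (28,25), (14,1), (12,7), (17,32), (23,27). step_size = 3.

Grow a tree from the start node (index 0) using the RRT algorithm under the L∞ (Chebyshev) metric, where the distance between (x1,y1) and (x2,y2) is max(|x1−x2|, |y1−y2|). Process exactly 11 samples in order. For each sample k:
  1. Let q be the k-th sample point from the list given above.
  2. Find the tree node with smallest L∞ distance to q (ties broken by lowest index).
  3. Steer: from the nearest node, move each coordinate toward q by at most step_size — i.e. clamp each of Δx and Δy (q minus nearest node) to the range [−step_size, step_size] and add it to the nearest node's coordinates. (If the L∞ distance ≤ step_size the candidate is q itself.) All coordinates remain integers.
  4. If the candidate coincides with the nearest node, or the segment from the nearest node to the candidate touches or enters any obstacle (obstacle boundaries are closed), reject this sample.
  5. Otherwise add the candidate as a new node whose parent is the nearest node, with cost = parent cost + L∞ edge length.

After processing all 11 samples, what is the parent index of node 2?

Parent of node 2: 1

1. q=(0,23) nearest=0 d=23 new=(0,3) → add node 1 parent=0 cost=3
2. q=(9,25) nearest=1 d=22 new=(3,6) → add node 2 parent=1 cost=6
3. q=(14,28) nearest=2 d=22 new=(6,9) → add node 3 parent=2 cost=9
4. q=(22,15) nearest=3 d=16 new=(9,12) → add node 4 parent=3 cost=12
5. q=(31,29) nearest=4 d=22 new=(12,15) → add node 5 parent=4 cost=15
6. q=(9,31) nearest=5 d=16 new=(9,18) → add node 6 parent=5 cost=18
7. q=(28,25) nearest=5 d=16 new=(15,18) → add node 7 parent=5 cost=18
8. q=(14,1) nearest=3 d=8 new=(9,6) → add node 8 parent=3 cost=12
9. q=(12,7) nearest=8 d=3 new=(12,7) → add node 9 parent=8 cost=15
10. q=(17,32) nearest=6 d=14 new=(12,21) → blocked by [4,12]×[21,24], reject
11. q=(23,27) nearest=7 d=9 new=(18,21) → add node 10 parent=7 cost=21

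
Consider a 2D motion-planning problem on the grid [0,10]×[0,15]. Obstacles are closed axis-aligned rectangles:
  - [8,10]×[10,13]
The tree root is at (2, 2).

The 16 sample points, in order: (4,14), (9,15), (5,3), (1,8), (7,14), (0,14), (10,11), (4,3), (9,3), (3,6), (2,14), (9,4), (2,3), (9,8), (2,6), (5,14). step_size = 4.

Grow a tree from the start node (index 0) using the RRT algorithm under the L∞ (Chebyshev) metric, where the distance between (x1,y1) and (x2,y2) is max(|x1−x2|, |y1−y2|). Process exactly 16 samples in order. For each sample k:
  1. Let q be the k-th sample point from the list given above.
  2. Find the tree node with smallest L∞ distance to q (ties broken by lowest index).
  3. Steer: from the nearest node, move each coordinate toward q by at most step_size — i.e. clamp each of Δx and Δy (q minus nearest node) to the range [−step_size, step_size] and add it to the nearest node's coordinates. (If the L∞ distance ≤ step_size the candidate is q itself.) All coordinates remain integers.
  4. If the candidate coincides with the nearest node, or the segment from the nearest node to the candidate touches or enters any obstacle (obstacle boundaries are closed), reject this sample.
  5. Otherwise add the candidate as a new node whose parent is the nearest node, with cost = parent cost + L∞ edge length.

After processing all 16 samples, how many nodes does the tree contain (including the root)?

Node count: 15

1. q=(4,14) nearest=0 d=12 new=(4,6) → add node 1 parent=0 cost=4
2. q=(9,15) nearest=1 d=9 new=(8,10) → blocked by [8,10]×[10,13], reject
3. q=(5,3) nearest=0 d=3 new=(5,3) → add node 2 parent=0 cost=3
4. q=(1,8) nearest=1 d=3 new=(1,8) → add node 3 parent=1 cost=7
5. q=(7,14) nearest=3 d=6 new=(5,12) → add node 4 parent=3 cost=11
6. q=(0,14) nearest=4 d=5 new=(1,14) → add node 5 parent=4 cost=15
7. q=(10,11) nearest=4 d=5 new=(9,11) → blocked by [8,10]×[10,13], reject
8. q=(4,3) nearest=2 d=1 new=(4,3) → add node 6 parent=2 cost=4
9. q=(9,3) nearest=2 d=4 new=(9,3) → add node 7 parent=2 cost=7
10. q=(3,6) nearest=1 d=1 new=(3,6) → add node 8 parent=1 cost=5
11. q=(2,14) nearest=5 d=1 new=(2,14) → add node 9 parent=5 cost=16
12. q=(9,4) nearest=7 d=1 new=(9,4) → add node 10 parent=7 cost=8
13. q=(2,3) nearest=0 d=1 new=(2,3) → add node 11 parent=0 cost=1
14. q=(9,8) nearest=4 d=4 new=(9,8) → add node 12 parent=4 cost=15
15. q=(2,6) nearest=8 d=1 new=(2,6) → add node 13 parent=8 cost=6
16. q=(5,14) nearest=4 d=2 new=(5,14) → add node 14 parent=4 cost=13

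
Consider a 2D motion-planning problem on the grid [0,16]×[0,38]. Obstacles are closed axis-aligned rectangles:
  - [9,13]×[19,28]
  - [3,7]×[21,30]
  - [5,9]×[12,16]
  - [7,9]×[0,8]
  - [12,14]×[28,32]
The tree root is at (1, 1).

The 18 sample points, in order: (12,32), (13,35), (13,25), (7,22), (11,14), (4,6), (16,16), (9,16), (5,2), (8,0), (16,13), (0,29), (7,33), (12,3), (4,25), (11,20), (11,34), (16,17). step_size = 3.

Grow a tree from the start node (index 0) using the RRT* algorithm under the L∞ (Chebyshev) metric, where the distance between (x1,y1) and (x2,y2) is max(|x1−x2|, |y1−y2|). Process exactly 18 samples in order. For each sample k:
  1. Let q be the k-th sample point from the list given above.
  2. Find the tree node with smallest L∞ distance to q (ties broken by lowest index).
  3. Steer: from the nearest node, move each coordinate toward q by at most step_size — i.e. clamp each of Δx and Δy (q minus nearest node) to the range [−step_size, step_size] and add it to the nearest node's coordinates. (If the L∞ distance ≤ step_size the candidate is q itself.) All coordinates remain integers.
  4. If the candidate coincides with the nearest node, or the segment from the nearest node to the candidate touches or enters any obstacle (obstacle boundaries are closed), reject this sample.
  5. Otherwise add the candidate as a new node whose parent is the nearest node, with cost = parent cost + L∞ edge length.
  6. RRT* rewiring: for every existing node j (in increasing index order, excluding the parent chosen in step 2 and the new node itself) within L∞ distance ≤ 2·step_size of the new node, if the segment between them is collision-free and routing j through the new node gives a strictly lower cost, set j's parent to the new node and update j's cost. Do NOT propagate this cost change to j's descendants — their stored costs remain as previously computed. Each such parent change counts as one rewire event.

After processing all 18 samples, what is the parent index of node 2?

1. q=(12,32) nearest=0 d=31 new=(4,4) → add node 1 parent=0 cost=3
2. q=(13,35) nearest=1 d=31 new=(7,7) → blocked by [7,9]×[0,8], reject
3. q=(13,25) nearest=1 d=21 new=(7,7) → blocked by [7,9]×[0,8], reject
4. q=(7,22) nearest=1 d=18 new=(7,7) → blocked by [7,9]×[0,8], reject
5. q=(11,14) nearest=1 d=10 new=(7,7) → blocked by [7,9]×[0,8], reject
6. q=(4,6) nearest=1 d=2 new=(4,6) → add node 2 parent=1 cost=5
7. q=(16,16) nearest=1 d=12 new=(7,7) → blocked by [7,9]×[0,8], reject
8. q=(9,16) nearest=2 d=10 new=(7,9) → add node 3 parent=2 cost=8
9. q=(5,2) nearest=1 d=2 new=(5,2) → add node 4 parent=1 cost=5
10. q=(8,0) nearest=4 d=3 new=(8,0) → blocked by [7,9]×[0,8], reject
11. q=(16,13) nearest=3 d=9 new=(10,12) → add node 5 parent=3 cost=11
12. q=(0,29) nearest=5 d=17 new=(7,15) → blocked by [5,9]×[12,16], reject
13. q=(7,33) nearest=5 d=21 new=(7,15) → blocked by [5,9]×[12,16], reject
14. q=(12,3) nearest=3 d=6 new=(10,6) → blocked by [7,9]×[0,8], reject
15. q=(4,25) nearest=5 d=13 new=(7,15) → blocked by [5,9]×[12,16], reject
16. q=(11,20) nearest=5 d=8 new=(11,15) → add node 6 parent=5 cost=14
17. q=(11,34) nearest=6 d=19 new=(11,18) → add node 7 parent=6 cost=17
18. q=(16,17) nearest=6 d=5 new=(14,17) → add node 8 parent=6 cost=17

Parent of node 2: 1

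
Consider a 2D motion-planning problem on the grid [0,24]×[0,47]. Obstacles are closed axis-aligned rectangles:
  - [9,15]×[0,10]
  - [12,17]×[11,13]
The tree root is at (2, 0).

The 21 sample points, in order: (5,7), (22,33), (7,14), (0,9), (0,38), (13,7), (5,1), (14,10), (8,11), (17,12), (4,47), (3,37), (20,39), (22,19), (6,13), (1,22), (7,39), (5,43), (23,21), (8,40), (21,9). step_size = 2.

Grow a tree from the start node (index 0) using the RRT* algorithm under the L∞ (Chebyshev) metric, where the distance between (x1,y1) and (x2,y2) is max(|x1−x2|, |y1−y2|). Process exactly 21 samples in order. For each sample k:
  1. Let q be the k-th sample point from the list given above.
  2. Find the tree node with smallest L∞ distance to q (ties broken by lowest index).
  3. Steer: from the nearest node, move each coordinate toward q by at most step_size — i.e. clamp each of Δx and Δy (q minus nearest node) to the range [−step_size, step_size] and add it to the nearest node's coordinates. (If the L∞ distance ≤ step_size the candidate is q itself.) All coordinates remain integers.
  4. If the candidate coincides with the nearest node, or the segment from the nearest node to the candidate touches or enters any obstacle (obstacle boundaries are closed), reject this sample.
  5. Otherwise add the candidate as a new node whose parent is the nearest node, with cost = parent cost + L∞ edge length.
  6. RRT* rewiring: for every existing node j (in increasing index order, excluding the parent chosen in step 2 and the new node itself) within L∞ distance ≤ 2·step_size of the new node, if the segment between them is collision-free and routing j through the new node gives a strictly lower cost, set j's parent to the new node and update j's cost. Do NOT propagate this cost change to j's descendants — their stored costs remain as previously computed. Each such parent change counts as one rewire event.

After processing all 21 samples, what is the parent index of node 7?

Parent of node 7: 5

1. q=(5,7) nearest=0 d=7 new=(4,2) → add node 1 parent=0 cost=2
2. q=(22,33) nearest=1 d=31 new=(6,4) → add node 2 parent=1 cost=4
3. q=(7,14) nearest=2 d=10 new=(7,6) → add node 3 parent=2 cost=6
4. q=(0,9) nearest=2 d=6 new=(4,6) → add node 4 parent=2 cost=6
5. q=(0,38) nearest=3 d=32 new=(5,8) → add node 5 parent=3 cost=8
6. q=(13,7) nearest=3 d=6 new=(9,7) → blocked by [9,15]×[0,10], reject
7. q=(5,1) nearest=1 d=1 new=(5,1) → add node 6 parent=1 cost=3
8. q=(14,10) nearest=3 d=7 new=(9,8) → blocked by [9,15]×[0,10], reject
9. q=(8,11) nearest=5 d=3 new=(7,10) → add node 7 parent=5 cost=10
10. q=(17,12) nearest=3 d=10 new=(9,8) → blocked by [9,15]×[0,10], reject
11. q=(4,47) nearest=7 d=37 new=(5,12) → add node 8 parent=7 cost=12
12. q=(3,37) nearest=8 d=25 new=(3,14) → add node 9 parent=8 cost=14
13. q=(20,39) nearest=9 d=25 new=(5,16) → add node 10 parent=9 cost=16
14. q=(22,19) nearest=3 d=15 new=(9,8) → blocked by [9,15]×[0,10], reject
15. q=(6,13) nearest=8 d=1 new=(6,13) → add node 11 parent=8 cost=13
16. q=(1,22) nearest=10 d=6 new=(3,18) → add node 12 parent=10 cost=18
17. q=(7,39) nearest=12 d=21 new=(5,20) → add node 13 parent=12 cost=20
18. q=(5,43) nearest=13 d=23 new=(5,22) → add node 14 parent=13 cost=22
19. q=(23,21) nearest=3 d=16 new=(9,8) → blocked by [9,15]×[0,10], reject
20. q=(8,40) nearest=14 d=18 new=(7,24) → add node 15 parent=14 cost=24
21. q=(21,9) nearest=3 d=14 new=(9,8) → blocked by [9,15]×[0,10], reject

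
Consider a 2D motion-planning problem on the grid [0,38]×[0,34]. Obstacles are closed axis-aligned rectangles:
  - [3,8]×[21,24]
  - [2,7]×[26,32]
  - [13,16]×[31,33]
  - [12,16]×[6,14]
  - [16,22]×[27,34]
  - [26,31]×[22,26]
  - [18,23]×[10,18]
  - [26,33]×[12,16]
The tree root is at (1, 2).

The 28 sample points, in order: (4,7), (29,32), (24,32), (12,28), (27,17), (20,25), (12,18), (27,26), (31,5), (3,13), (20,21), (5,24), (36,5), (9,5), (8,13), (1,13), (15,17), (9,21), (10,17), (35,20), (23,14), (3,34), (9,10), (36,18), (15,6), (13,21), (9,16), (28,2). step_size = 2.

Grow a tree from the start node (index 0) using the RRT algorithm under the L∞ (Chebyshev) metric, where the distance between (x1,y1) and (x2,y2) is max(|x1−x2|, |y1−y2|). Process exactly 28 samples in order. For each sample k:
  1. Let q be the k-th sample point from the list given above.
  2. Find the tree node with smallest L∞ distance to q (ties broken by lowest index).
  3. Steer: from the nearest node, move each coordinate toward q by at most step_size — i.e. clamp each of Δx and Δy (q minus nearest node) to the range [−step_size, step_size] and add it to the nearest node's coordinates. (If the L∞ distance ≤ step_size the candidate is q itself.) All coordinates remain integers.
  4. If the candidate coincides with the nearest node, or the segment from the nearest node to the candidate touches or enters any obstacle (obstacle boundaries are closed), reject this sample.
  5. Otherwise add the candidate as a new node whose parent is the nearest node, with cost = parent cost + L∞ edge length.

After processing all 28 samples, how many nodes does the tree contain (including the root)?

Node count: 16

1. q=(4,7) nearest=0 d=5 new=(3,4) → add node 1 parent=0 cost=2
2. q=(29,32) nearest=1 d=28 new=(5,6) → add node 2 parent=1 cost=4
3. q=(24,32) nearest=2 d=26 new=(7,8) → add node 3 parent=2 cost=6
4. q=(12,28) nearest=3 d=20 new=(9,10) → add node 4 parent=3 cost=8
5. q=(27,17) nearest=4 d=18 new=(11,12) → add node 5 parent=4 cost=10
6. q=(20,25) nearest=5 d=13 new=(13,14) → blocked by [12,16]×[6,14], reject
7. q=(12,18) nearest=5 d=6 new=(12,14) → blocked by [12,16]×[6,14], reject
8. q=(27,26) nearest=5 d=16 new=(13,14) → blocked by [12,16]×[6,14], reject
9. q=(31,5) nearest=5 d=20 new=(13,10) → blocked by [12,16]×[6,14], reject
10. q=(3,13) nearest=3 d=5 new=(5,10) → add node 6 parent=3 cost=8
11. q=(20,21) nearest=5 d=9 new=(13,14) → blocked by [12,16]×[6,14], reject
12. q=(5,24) nearest=5 d=12 new=(9,14) → add node 7 parent=5 cost=12
13. q=(36,5) nearest=5 d=25 new=(13,10) → blocked by [12,16]×[6,14], reject
14. q=(9,5) nearest=3 d=3 new=(9,6) → add node 8 parent=3 cost=8
15. q=(8,13) nearest=7 d=1 new=(8,13) → add node 9 parent=7 cost=13
16. q=(1,13) nearest=6 d=4 new=(3,12) → add node 10 parent=6 cost=10
17. q=(15,17) nearest=5 d=5 new=(13,14) → blocked by [12,16]×[6,14], reject
18. q=(9,21) nearest=7 d=7 new=(9,16) → add node 11 parent=7 cost=14
19. q=(10,17) nearest=11 d=1 new=(10,17) → add node 12 parent=11 cost=15
20. q=(35,20) nearest=5 d=24 new=(13,14) → blocked by [12,16]×[6,14], reject
21. q=(23,14) nearest=5 d=12 new=(13,14) → blocked by [12,16]×[6,14], reject
22. q=(3,34) nearest=12 d=17 new=(8,19) → add node 13 parent=12 cost=17
23. q=(9,10) nearest=4 d=0 → coincident, reject
24. q=(36,18) nearest=5 d=25 new=(13,14) → blocked by [12,16]×[6,14], reject
25. q=(15,6) nearest=4 d=6 new=(11,8) → add node 14 parent=4 cost=10
26. q=(13,21) nearest=12 d=4 new=(12,19) → add node 15 parent=12 cost=17
27. q=(9,16) nearest=11 d=0 → coincident, reject
28. q=(28,2) nearest=5 d=17 new=(13,10) → blocked by [12,16]×[6,14], reject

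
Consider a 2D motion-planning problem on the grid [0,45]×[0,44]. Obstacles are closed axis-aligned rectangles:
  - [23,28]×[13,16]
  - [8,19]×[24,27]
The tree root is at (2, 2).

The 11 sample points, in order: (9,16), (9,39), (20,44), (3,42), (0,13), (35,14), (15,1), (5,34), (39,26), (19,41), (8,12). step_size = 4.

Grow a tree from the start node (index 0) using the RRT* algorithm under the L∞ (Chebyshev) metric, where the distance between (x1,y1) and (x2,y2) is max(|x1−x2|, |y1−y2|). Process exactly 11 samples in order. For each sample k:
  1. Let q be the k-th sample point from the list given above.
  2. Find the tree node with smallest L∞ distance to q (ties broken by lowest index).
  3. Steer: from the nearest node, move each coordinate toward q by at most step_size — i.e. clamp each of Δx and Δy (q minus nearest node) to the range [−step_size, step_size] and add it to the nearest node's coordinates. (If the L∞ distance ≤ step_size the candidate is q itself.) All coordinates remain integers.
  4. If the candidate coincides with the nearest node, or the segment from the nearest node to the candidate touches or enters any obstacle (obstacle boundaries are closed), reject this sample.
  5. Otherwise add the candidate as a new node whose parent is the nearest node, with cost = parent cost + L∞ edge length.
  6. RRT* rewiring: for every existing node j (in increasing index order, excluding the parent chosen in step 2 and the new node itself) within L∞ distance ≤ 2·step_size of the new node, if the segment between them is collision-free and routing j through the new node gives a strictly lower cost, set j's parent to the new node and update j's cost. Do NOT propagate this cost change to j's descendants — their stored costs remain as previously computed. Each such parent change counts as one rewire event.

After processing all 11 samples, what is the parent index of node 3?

1. q=(9,16) nearest=0 d=14 new=(6,6) → add node 1 parent=0 cost=4
2. q=(9,39) nearest=1 d=33 new=(9,10) → add node 2 parent=1 cost=8
3. q=(20,44) nearest=2 d=34 new=(13,14) → add node 3 parent=2 cost=12
4. q=(3,42) nearest=3 d=28 new=(9,18) → add node 4 parent=3 cost=16
5. q=(0,13) nearest=1 d=7 new=(2,10) → add node 5 parent=1 cost=8
6. q=(35,14) nearest=3 d=22 new=(17,14) → add node 6 parent=3 cost=16
7. q=(15,1) nearest=1 d=9 new=(10,2) → add node 7 parent=1 cost=8
8. q=(5,34) nearest=4 d=16 new=(5,22) → add node 8 parent=4 cost=20
9. q=(39,26) nearest=6 d=22 new=(21,18) → add node 9 parent=6 cost=20
10. q=(19,41) nearest=8 d=19 new=(9,26) → blocked by [8,19]×[24,27], reject
11. q=(8,12) nearest=2 d=2 new=(8,12) → add node 10 parent=2 cost=10

Parent of node 3: 2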